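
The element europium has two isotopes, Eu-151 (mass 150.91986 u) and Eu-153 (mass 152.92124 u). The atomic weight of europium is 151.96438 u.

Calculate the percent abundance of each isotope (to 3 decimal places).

Eu-151: 47.810%, Eu-153: 52.190%

Let x be the fractional abundance of Eu-151; then Eu-153 has abundance 1 − x.
150.91986·x + 152.92124·(1 − x) = 151.96438
(150.91986 − 152.92124)·x = 151.96438 − 152.92124
x = -0.95686 / -2.00138 = 0.47810 → 47.810% Eu-151, 52.190% Eu-153.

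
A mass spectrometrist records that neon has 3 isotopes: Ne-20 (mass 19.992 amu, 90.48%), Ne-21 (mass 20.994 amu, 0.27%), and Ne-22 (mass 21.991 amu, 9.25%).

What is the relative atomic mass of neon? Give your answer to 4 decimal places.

20.1796 amu

Weight each isotope mass by its fractional abundance: 0.9048 × 19.992 + 0.0027 × 20.994 + 0.0925 × 21.991
= 18.08876 + 0.05668 + 2.03417 = 20.17961 amu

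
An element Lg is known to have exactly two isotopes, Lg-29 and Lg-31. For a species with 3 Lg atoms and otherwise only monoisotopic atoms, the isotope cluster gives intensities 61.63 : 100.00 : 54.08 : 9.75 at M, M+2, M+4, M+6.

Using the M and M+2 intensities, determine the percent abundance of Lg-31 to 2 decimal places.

35.10%

Write p for the Lg-29 fraction. I(M+2)/I(M) = [C(3,1)·p^2·(1−p)] / p^3 = 3·(1−p)/p = 100.00/61.63 = 1.6226
(1−p)/p = 1.6226/3 = 0.5409  ⇒  p = 1/(1 + 0.5409) = 0.6490
Lg-29: 64.90%, Lg-31: 35.10%.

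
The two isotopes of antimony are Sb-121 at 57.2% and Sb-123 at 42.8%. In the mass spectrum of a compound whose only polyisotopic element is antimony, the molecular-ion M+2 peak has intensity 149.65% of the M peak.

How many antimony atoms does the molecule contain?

2

The M+2/M ratio from n Sb atoms is n · q/p = n · 0.428/0.572.
n = 1.4965 × 0.572/0.428 = 2.00 ≈ 2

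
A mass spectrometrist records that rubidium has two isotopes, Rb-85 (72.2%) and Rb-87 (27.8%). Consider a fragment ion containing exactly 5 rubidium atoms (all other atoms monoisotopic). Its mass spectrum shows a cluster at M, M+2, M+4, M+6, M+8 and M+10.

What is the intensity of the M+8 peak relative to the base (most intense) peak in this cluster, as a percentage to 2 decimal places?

5.71%

Term probabilities: M 0.1962, M+2 0.3777, M+4 0.2909, M+6 0.1120, M+8 0.0216, M+10 0.0017. Base peak = M+2.
P(M+2) = C(5,1) × 0.722^4 × 0.278^1 = 5 × 0.27173701 × 0.2780 = 0.377714 (base)
P(M+8) = C(5,4) × 0.722^1 × 0.278^4 = 5 × 0.7220 × 0.00597282 = 0.021562
Relative intensity = 0.021562 / 0.377714 × 100 = 5.71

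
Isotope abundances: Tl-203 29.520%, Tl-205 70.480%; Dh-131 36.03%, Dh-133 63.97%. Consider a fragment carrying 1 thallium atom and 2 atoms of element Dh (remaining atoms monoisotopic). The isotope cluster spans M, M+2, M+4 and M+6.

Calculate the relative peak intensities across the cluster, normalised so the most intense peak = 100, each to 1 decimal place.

8.6 : 51.1 : 100.0 : 64.7

Thallium pattern (n=1): 0.2952 : 0.7048
Element Dh pattern (n=2): 0.12981609 : 0.46096782 : 0.40921609
Convolve the two distributions (both contribute in 2-u steps):
  M: 0.2952×0.12981609 = 0.038322
  M+2: 0.2952×0.46096782 + 0.7048×0.12981609 = 0.227572
  M+4: 0.2952×0.40921609 + 0.7048×0.46096782 = 0.445691
  M+6: 0.7048×0.40921609 = 0.288416
Scale to base peak (0.445691) = 100: 8.6 : 51.1 : 100.0 : 64.7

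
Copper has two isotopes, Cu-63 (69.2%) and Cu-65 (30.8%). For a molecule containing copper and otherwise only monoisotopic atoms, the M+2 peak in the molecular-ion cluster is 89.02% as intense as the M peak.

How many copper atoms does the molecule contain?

With n Cu atoms, P(M+2)/P(M) = C(n,1)·p^(n−1)q / p^n = n·q/p = n · 0.308/0.692.
n = 0.8902 × 0.692/0.308 = 2.00 ≈ 2

2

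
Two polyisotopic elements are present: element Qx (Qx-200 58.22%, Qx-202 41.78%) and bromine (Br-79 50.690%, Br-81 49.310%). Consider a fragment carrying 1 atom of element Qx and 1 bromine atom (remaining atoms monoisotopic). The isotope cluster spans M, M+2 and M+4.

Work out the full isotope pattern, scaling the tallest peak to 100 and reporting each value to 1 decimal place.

59.2 : 100.0 : 41.3

Element Qx pattern (n=1): 0.5822 : 0.4178
Bromine pattern (n=1): 0.5069 : 0.4931
Convolve the two distributions (both contribute in 2-u steps):
  M: 0.5822×0.5069 = 0.295117
  M+2: 0.5822×0.4931 + 0.4178×0.5069 = 0.498866
  M+4: 0.4178×0.4931 = 0.206017
Scale to base peak (0.498866) = 100: 59.2 : 100.0 : 41.3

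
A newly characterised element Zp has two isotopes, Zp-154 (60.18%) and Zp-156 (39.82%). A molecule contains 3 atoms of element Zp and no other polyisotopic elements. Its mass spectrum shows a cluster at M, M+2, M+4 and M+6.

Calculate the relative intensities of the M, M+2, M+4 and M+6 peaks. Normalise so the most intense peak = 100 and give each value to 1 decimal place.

50.4 : 100.0 : 66.2 : 14.6

The 3 Zp atoms are independent, so intensities follow the terms of (0.6018 + 0.3982)^3.
P(M) = 0.6018^3 = 0.217950
P(M+2) = 3 × 0.6018^2 × 0.3982^1 = 0.432640
P(M+4) = 3 × 0.6018^1 × 0.3982^2 = 0.286270
P(M+6) = 0.3982^3 = 0.063140
The M+2 peak is largest (0.432640); scaling to 100 gives 50.4 : 100.0 : 66.2 : 14.6.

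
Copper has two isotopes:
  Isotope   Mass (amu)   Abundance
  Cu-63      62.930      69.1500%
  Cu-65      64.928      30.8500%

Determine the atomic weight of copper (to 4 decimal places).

Weight each isotope mass by its fractional abundance: 0.691500 × 62.930 + 0.308500 × 64.928
= 43.51610 + 20.03029 = 63.54639 amu

63.5464 amu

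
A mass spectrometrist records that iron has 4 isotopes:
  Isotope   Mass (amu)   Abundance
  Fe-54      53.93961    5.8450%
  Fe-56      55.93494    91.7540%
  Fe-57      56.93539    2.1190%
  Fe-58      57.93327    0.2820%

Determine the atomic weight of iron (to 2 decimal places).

55.85 amu

Ar = Σ fᵢ·mᵢ = 0.058450 × 53.93961 + 0.917540 × 55.93494 + 0.021190 × 56.93539 + 0.002820 × 57.93327
= 3.152770 + 51.322545 + 1.206461 + 0.163372 = 55.845148 amu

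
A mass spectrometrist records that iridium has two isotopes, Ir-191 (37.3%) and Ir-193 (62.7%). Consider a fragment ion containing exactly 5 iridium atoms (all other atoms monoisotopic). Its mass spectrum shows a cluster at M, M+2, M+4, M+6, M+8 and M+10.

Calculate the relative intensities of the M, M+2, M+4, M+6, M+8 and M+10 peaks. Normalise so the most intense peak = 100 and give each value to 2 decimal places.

Each Ir atom is independently Ir-191 (p = 0.373) or Ir-193 (q = 0.627); the cluster is the binomial expansion (p + q)^5.
P(M) = 0.373^5 = 0.007220
P(M+2) = 5 × 0.373^4 × 0.627^1 = 0.060684
P(M+4) = 10 × 0.373^3 × 0.627^2 = 0.204015
P(M+6) = 10 × 0.373^2 × 0.627^3 = 0.342942
P(M+8) = 5 × 0.373^1 × 0.627^4 = 0.288237
P(M+10) = 0.627^5 = 0.096903
The M+6 peak is largest (0.342942); scaling to 100 gives 2.11 : 17.70 : 59.49 : 100.00 : 84.05 : 28.26.

2.11 : 17.70 : 59.49 : 100.00 : 84.05 : 28.26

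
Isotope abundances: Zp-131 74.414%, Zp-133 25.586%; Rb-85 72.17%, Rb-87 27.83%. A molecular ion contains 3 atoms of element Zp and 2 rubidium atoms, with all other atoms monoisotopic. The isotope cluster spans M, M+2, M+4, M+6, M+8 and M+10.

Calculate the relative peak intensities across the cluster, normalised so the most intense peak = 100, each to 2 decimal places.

Element Zp pattern (n=3): 0.41206331 : 0.42504308 : 0.1461439 : 0.01674971
Rubidium pattern (n=2): 0.52085089 : 0.40169822 : 0.07745089
Convolve the two distributions (both contribute in 2-u steps):
  M: 0.41206331×0.52085089 = 0.214624
  M+2: 0.41206331×0.40169822 + 0.42504308×0.52085089 = 0.386909
  M+4: 0.41206331×0.07745089 + 0.42504308×0.40169822 + 0.1461439×0.52085089 = 0.278773
  M+6: 0.42504308×0.07745089 + 0.1461439×0.40169822 + 0.01674971×0.52085089 = 0.100350
  M+8: 0.1461439×0.07745089 + 0.01674971×0.40169822 = 0.018047
  M+10: 0.01674971×0.07745089 = 0.001297
Scale to base peak (0.386909) = 100: 55.47 : 100.00 : 72.05 : 25.94 : 4.66 : 0.34

55.47 : 100.00 : 72.05 : 25.94 : 4.66 : 0.34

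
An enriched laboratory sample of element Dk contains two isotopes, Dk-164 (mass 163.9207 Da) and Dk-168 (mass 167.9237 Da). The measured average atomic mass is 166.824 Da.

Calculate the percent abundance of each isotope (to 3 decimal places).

With x = fraction of Dk-164 (so Dk-168 is 1 − x):
163.9207·x + 167.9237·(1 − x) = 166.824
(163.9207 − 167.9237)·x = 166.824 − 167.9237
x = -1.0997 / -4.0030 = 0.27472 → 27.472% Dk-164, 72.528% Dk-168.

Dk-164: 27.472%, Dk-168: 72.528%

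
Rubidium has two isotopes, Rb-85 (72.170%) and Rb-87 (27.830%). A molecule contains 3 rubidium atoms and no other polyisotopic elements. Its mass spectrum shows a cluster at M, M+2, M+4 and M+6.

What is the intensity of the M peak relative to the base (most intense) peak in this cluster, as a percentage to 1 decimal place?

Term probabilities: M 0.3759, M+2 0.4349, M+4 0.1677, M+6 0.0216. Base peak = M+2.
P(M+2) = C(3,1) × 0.72170^2 × 0.27830^1 = 3 × 0.52085089 × 0.2783 = 0.434858 (base)
P(M) = C(3,0) × 0.72170^3 × 0.27830^0 = 1 × 0.37589809 × 1.0000 = 0.375898
Relative intensity = 0.375898 / 0.434858 × 100 = 86.4

86.4%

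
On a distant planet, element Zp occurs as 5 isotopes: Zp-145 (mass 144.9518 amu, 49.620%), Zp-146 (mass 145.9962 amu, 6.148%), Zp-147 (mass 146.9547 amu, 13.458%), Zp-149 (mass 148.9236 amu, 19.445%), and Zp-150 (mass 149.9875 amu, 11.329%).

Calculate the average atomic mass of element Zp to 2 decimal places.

Average mass = Σ (abundance × isotope mass) = 0.49620 × 144.9518 + 0.06148 × 145.9962 + 0.13458 × 146.9547 + 0.19445 × 148.9236 + 0.11329 × 149.9875
= 71.92508 + 8.97585 + 19.77716 + 28.95819 + 16.99208 = 146.62836 amu

146.63 amu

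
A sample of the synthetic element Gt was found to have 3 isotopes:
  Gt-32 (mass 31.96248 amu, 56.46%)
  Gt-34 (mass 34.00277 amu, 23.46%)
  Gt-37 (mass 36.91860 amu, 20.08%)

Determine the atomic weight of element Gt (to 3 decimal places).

The abundance-weighted mean is 0.5646 × 31.96248 + 0.2346 × 34.00277 + 0.2008 × 36.91860
= 18.046016 + 7.977050 + 7.413255 = 33.436321 amu

33.436 amu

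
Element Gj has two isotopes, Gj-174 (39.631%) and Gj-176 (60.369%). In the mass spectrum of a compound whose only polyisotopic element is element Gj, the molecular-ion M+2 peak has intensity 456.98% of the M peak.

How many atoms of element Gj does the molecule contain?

The M+2/M ratio from n Gj atoms is n · q/p = n · 0.60369/0.39631.
n = 4.5698 × 0.39631/0.60369 = 3.00 ≈ 3

3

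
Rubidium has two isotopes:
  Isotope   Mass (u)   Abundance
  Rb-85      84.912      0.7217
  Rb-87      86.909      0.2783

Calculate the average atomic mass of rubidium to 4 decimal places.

The abundance-weighted mean is 0.7217 × 84.912 + 0.2783 × 86.909
= 61.28099 + 24.18677 = 85.46776 u

85.4678 u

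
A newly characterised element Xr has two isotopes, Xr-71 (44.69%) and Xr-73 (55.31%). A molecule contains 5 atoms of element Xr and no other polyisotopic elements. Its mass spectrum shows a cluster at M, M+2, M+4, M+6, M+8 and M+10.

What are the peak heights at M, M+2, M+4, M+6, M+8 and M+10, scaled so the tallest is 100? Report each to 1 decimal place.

The 5 Xr atoms are independent, so intensities follow the terms of (0.4469 + 0.5531)^5.
P(M) = 0.4469^5 = 0.017826
P(M+2) = 5 × 0.4469^4 × 0.5531^1 = 0.110310
P(M+4) = 10 × 0.4469^3 × 0.5531^2 = 0.273048
P(M+6) = 10 × 0.4469^2 × 0.5531^3 = 0.337934
P(M+8) = 5 × 0.4469^1 × 0.5531^4 = 0.209120
P(M+10) = 0.5531^5 = 0.051763
The M+6 peak is largest (0.337934); scaling to 100 gives 5.3 : 32.6 : 80.8 : 100.0 : 61.9 : 15.3.

5.3 : 32.6 : 80.8 : 100.0 : 61.9 : 15.3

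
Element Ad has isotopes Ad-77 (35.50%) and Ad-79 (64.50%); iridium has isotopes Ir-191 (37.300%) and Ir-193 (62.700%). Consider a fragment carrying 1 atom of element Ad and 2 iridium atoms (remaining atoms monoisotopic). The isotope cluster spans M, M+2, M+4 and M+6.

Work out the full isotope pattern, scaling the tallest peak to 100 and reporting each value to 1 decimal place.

Element Ad pattern (n=1): 0.3550 : 0.6450
Iridium pattern (n=2): 0.139129 : 0.467742 : 0.393129
Convolve the two distributions (both contribute in 2-u steps):
  M: 0.3550×0.139129 = 0.049391
  M+2: 0.3550×0.467742 + 0.6450×0.139129 = 0.255787
  M+4: 0.3550×0.393129 + 0.6450×0.467742 = 0.441254
  M+6: 0.6450×0.393129 = 0.253568
Scale to base peak (0.441254) = 100: 11.2 : 58.0 : 100.0 : 57.5

11.2 : 58.0 : 100.0 : 57.5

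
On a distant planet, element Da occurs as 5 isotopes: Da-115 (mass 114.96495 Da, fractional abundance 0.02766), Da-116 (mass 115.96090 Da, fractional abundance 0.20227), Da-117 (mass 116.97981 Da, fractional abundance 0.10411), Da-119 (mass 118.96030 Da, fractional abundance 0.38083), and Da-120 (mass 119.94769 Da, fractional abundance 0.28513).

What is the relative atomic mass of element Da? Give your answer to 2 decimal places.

118.32 Da

Ar = Σ fᵢ·mᵢ = 0.02766 × 114.96495 + 0.20227 × 115.96090 + 0.10411 × 116.97981 + 0.38083 × 118.96030 + 0.28513 × 119.94769
= 3.179931 + 23.455411 + 12.178768 + 45.303651 + 34.200685 = 118.318446 Da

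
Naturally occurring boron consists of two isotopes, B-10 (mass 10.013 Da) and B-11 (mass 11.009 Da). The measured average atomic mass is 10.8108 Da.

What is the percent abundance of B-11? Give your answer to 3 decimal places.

Writing the weighted mean with unknown fraction x of B-10:
10.013·x + 11.009·(1 − x) = 10.8108
(10.013 − 11.009)·x = 10.8108 − 11.009
x = -0.1982 / -0.996 = 0.19900 → 19.900% B-10, 80.100% B-11.

80.100%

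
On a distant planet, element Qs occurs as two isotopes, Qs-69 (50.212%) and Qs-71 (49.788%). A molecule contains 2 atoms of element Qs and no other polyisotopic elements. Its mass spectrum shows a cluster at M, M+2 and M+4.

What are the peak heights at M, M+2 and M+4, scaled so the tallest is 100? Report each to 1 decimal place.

Each Qs atom is independently Qs-69 (p = 0.50212) or Qs-71 (q = 0.49788); the cluster is the binomial expansion (p + q)^2.
P(M) = 0.50212^2 = 0.252124
P(M+2) = 2 × 0.50212^1 × 0.49788^1 = 0.499991
P(M+4) = 0.49788^2 = 0.247884
The M+2 peak is largest (0.499991); scaling to 100 gives 50.4 : 100.0 : 49.6.

50.4 : 100.0 : 49.6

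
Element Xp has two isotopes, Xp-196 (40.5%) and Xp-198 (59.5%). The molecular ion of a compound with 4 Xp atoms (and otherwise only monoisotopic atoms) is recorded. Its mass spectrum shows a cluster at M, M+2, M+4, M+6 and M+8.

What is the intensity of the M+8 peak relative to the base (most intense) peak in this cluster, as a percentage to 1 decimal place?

36.0%

Binomial terms of (0.405 + 0.595)^4: M 0.0269, M+2 0.1581, M+4 0.3484, M+6 0.3412, M+8 0.1253 → M+4 is the base peak.
P(M+4) = C(4,2) × 0.405^2 × 0.595^2 = 6 × 0.164025 × 0.354025 = 0.348414 (base)
P(M+8) = C(4,4) × 0.405^0 × 0.595^4 = 1 × 1.0000 × 0.1253337 = 0.125334
Relative intensity = 0.125334 / 0.348414 × 100 = 36.0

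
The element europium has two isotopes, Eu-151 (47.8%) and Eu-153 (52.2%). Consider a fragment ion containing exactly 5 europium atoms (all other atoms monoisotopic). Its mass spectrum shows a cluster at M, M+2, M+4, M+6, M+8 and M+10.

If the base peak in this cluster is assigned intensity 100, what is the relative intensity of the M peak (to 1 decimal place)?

(0.478 + 0.522)^5 gives M 0.0250, M+2 0.1363, M+4 0.2976, M+6 0.3250, M+8 0.1775, M+10 0.0388; the largest is M+6.
P(M+6) = C(5,3) × 0.478^2 × 0.522^3 = 10 × 0.228484 × 0.14223665 = 0.324988 (base)
P(M) = C(5,0) × 0.478^5 × 0.522^0 = 1 × 0.02495396 × 1.0000 = 0.024954
Relative intensity = 0.024954 / 0.324988 × 100 = 7.7

7.7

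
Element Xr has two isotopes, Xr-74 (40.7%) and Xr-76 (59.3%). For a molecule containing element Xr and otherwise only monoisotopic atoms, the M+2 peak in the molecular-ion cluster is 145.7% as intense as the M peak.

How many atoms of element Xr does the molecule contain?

The M+2/M ratio from n Xr atoms is n · q/p = n · 0.593/0.407.
n = 1.457 × 0.407/0.593 = 1.00 ≈ 1

1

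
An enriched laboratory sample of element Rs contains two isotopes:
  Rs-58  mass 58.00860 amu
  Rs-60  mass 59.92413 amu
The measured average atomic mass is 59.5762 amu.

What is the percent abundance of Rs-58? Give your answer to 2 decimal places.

With x = fraction of Rs-58 (so Rs-60 is 1 − x):
58.00860·x + 59.92413·(1 − x) = 59.5762
(58.00860 − 59.92413)·x = 59.5762 − 59.92413
x = -0.34793 / -1.91553 = 0.18164 → 18.16% Rs-58, 81.84% Rs-60.

18.16%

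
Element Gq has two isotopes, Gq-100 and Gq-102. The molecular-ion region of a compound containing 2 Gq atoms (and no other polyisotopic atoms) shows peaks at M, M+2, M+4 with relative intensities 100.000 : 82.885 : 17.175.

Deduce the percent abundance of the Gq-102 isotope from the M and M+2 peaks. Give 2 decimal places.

Let p = fractional abundance of Gq-100. I(M+2)/I(M) = [C(2,1)·p^1·(1−p)] / p^2 = 2·(1−p)/p = 82.885/100.000 = 0.8289
(1−p)/p = 0.8289/2 = 0.4144  ⇒  p = 1/(1 + 0.4144) = 0.7070
Gq-100: 70.70%, Gq-102: 29.30%.

29.30%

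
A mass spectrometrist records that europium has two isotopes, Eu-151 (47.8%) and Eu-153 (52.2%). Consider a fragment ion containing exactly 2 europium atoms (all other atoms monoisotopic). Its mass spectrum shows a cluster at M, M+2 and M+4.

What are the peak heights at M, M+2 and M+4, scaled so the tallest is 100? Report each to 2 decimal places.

45.79 : 100.00 : 54.60

Each Eu atom is independently Eu-151 (p = 0.478) or Eu-153 (q = 0.522); the cluster is the binomial expansion (p + q)^2.
P(M) = 0.478^2 = 0.228484
P(M+2) = 2 × 0.478^1 × 0.522^1 = 0.499032
P(M+4) = 0.522^2 = 0.272484
The M+2 peak is largest (0.499032); scaling to 100 gives 45.79 : 100.00 : 54.60.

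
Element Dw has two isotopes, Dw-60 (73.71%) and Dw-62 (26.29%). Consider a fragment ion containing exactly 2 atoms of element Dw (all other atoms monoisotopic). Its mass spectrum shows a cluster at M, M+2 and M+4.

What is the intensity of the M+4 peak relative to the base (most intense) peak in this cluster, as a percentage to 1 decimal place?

Term probabilities: M 0.5433, M+2 0.3876, M+4 0.0691. Base peak = M.
P(M) = C(2,0) × 0.7371^2 × 0.2629^0 = 1 × 0.54331641 × 1.0000 = 0.543316 (base)
P(M+4) = C(2,2) × 0.7371^0 × 0.2629^2 = 1 × 1.0000 × 0.06911641 = 0.069116
Relative intensity = 0.069116 / 0.543316 × 100 = 12.7

12.7%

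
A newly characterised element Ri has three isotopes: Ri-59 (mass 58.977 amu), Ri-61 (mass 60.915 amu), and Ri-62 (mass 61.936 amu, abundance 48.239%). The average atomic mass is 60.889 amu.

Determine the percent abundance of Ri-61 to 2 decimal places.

Let x and y be the fractions of Ri-59 and Ri-61. Then x + y = 1 − 0.48239 = 0.51761 and 58.977x + 60.915y = 60.889 − 0.48239×61.936 = 31.01169296.
Substituting: 58.977x + 60.915(0.51761 − x) = 31.01169296
(58.977 − 60.915)x = -0.51852019  ⇒  x = 0.26755, y = 0.25006
Ri-59: 26.76%, Ri-61: 25.01%.

25.01%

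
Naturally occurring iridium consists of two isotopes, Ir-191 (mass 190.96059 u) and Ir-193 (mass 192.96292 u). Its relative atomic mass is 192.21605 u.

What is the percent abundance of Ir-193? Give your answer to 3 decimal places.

62.700%

With x = fraction of Ir-191 (so Ir-193 is 1 − x):
190.96059·x + 192.96292·(1 − x) = 192.21605
(190.96059 − 192.96292)·x = 192.21605 − 192.96292
x = -0.74687 / -2.00233 = 0.37300 → 37.300% Ir-191, 62.700% Ir-193.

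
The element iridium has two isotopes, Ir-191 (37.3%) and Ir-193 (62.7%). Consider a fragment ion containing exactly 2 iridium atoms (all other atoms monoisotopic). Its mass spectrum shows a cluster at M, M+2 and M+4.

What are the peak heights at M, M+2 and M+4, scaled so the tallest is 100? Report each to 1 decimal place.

Each Ir atom is independently Ir-191 (p = 0.373) or Ir-193 (q = 0.627); the cluster is the binomial expansion (p + q)^2.
P(M) = 0.373^2 = 0.139129
P(M+2) = 2 × 0.373^1 × 0.627^1 = 0.467742
P(M+4) = 0.627^2 = 0.393129
The M+2 peak is largest (0.467742); scaling to 100 gives 29.7 : 100.0 : 84.0.

29.7 : 100.0 : 84.0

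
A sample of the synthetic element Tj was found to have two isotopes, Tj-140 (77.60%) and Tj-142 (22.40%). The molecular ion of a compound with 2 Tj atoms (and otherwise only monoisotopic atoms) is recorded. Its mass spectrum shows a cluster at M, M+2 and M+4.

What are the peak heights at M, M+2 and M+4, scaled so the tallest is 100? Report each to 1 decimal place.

Each Tj atom is independently Tj-140 (p = 0.7760) or Tj-142 (q = 0.2240); the cluster is the binomial expansion (p + q)^2.
P(M) = 0.7760^2 = 0.602176
P(M+2) = 2 × 0.7760^1 × 0.2240^1 = 0.347648
P(M+4) = 0.2240^2 = 0.050176
The M peak is largest (0.602176); scaling to 100 gives 100.0 : 57.7 : 8.3.

100.0 : 57.7 : 8.3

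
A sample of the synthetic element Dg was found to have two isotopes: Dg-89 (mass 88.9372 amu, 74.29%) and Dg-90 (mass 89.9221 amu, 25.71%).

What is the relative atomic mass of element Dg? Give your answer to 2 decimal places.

The abundance-weighted mean is 0.7429 × 88.9372 + 0.2571 × 89.9221
= 66.07145 + 23.11897 = 89.19042 amu

89.19 amu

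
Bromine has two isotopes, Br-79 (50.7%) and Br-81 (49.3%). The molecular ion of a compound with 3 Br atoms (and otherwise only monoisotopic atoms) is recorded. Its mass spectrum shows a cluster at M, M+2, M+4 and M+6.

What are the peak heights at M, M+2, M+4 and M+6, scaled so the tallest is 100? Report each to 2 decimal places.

The 3 Br atoms are independent, so intensities follow the terms of (0.507 + 0.493)^3.
P(M) = 0.507^3 = 0.130324
P(M+2) = 3 × 0.507^2 × 0.493^1 = 0.380175
P(M+4) = 3 × 0.507^1 × 0.493^2 = 0.369678
P(M+6) = 0.493^3 = 0.119823
The M+2 peak is largest (0.380175); scaling to 100 gives 34.28 : 100.00 : 97.24 : 31.52.

34.28 : 100.00 : 97.24 : 31.52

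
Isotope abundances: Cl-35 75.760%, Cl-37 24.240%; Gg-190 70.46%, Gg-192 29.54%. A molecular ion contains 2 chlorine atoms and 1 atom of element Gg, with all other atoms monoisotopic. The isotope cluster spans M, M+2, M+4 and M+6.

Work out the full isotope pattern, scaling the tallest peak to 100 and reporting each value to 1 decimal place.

94.4 : 100.0 : 35.0 : 4.1

Chlorine pattern (n=2): 0.57395776 : 0.36728448 : 0.05875776
Element Gg pattern (n=1): 0.7046 : 0.2954
Convolve the two distributions (both contribute in 2-u steps):
  M: 0.57395776×0.7046 = 0.404411
  M+2: 0.57395776×0.2954 + 0.36728448×0.7046 = 0.428336
  M+4: 0.36728448×0.2954 + 0.05875776×0.7046 = 0.149897
  M+6: 0.05875776×0.2954 = 0.017357
Scale to base peak (0.428336) = 100: 94.4 : 100.0 : 35.0 : 4.1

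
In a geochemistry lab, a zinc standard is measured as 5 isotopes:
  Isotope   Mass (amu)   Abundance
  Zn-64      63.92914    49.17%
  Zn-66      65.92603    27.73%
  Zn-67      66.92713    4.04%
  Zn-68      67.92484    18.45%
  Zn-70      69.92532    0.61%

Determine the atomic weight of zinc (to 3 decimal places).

Weight each isotope mass by its fractional abundance: 0.4917 × 63.92914 + 0.2773 × 65.92603 + 0.0404 × 66.92713 + 0.1845 × 67.92484 + 0.0061 × 69.92532
= 31.433958 + 18.281288 + 2.703856 + 12.532133 + 0.426544 = 65.377779 amu

65.378 amu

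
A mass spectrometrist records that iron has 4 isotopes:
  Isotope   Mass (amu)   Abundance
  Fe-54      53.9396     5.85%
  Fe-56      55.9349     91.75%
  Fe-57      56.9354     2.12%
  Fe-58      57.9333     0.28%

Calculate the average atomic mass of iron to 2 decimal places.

The abundance-weighted mean is 0.0585 × 53.9396 + 0.9175 × 55.9349 + 0.0212 × 56.9354 + 0.0028 × 57.9333
= 3.15547 + 51.32027 + 1.20703 + 0.16221 = 55.84498 amu

55.84 amu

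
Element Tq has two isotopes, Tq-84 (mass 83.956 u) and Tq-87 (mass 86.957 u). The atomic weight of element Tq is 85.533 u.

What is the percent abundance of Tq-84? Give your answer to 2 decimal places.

Let x be the fractional abundance of Tq-84; then Tq-87 has abundance 1 − x.
83.956·x + 86.957·(1 − x) = 85.533
(83.956 − 86.957)·x = 85.533 − 86.957
x = -1.424 / -3.001 = 0.47451 → 47.45% Tq-84, 52.55% Tq-87.

47.45%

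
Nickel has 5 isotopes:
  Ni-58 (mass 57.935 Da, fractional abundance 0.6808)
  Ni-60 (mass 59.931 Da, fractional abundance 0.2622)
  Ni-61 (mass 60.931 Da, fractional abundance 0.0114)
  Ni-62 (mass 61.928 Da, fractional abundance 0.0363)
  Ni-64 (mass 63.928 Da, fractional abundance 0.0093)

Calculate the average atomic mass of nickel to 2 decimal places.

58.69 Da

The abundance-weighted mean is 0.6808 × 57.935 + 0.2622 × 59.931 + 0.0114 × 60.931 + 0.0363 × 61.928 + 0.0093 × 63.928
= 39.4421 + 15.7139 + 0.6946 + 2.2480 + 0.5945 = 58.6931 Da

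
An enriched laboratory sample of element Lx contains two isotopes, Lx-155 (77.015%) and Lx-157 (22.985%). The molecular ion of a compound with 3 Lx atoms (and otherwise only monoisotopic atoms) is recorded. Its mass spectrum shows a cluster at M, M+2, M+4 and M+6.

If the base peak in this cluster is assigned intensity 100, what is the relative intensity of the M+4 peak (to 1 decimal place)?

(0.77015 + 0.22985)^3 gives M 0.4568, M+2 0.4090, M+4 0.1221, M+6 0.0121; the largest is M.
P(M) = C(3,0) × 0.77015^3 × 0.22985^0 = 1 × 0.45679986 × 1.0000 = 0.456800 (base)
P(M+4) = C(3,2) × 0.77015^1 × 0.22985^2 = 3 × 0.77015 × 0.05283102 = 0.122063
Relative intensity = 0.122063 / 0.456800 × 100 = 26.7

26.7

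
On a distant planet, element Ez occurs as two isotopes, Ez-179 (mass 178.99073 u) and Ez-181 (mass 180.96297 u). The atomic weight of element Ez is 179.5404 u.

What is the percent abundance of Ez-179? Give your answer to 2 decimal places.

Let x be the fractional abundance of Ez-179; then Ez-181 has abundance 1 − x.
178.99073·x + 180.96297·(1 − x) = 179.5404
(178.99073 − 180.96297)·x = 179.5404 − 180.96297
x = -1.42257 / -1.97224 = 0.72130 → 72.13% Ez-179, 27.87% Ez-181.

72.13%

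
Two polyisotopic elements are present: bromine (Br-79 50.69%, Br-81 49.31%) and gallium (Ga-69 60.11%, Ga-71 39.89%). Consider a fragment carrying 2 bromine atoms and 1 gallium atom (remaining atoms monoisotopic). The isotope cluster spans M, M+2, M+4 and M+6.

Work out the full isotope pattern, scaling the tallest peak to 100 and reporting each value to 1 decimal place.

Bromine pattern (n=2): 0.25694761 : 0.49990478 : 0.24314761
Gallium pattern (n=1): 0.6011 : 0.3989
Convolve the two distributions (both contribute in 2-u steps):
  M: 0.25694761×0.6011 = 0.154451
  M+2: 0.25694761×0.3989 + 0.49990478×0.6011 = 0.402989
  M+4: 0.49990478×0.3989 + 0.24314761×0.6011 = 0.345568
  M+6: 0.24314761×0.3989 = 0.096992
Scale to base peak (0.402989) = 100: 38.3 : 100.0 : 85.8 : 24.1

38.3 : 100.0 : 85.8 : 24.1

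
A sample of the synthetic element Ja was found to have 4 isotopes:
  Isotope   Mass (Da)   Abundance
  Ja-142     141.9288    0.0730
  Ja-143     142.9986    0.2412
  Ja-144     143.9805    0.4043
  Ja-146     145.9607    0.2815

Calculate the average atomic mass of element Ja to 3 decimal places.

Ar = Σ fᵢ·mᵢ = 0.0730 × 141.9288 + 0.2412 × 142.9986 + 0.4043 × 143.9805 + 0.2815 × 145.9607
= 10.36080 + 34.49126 + 58.21132 + 41.08794 = 144.15132 Da

144.151 Da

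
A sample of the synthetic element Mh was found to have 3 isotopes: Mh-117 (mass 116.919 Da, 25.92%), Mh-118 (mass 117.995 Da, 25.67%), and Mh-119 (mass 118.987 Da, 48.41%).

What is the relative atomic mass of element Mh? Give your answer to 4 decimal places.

118.1963 Da

The abundance-weighted mean is 0.2592 × 116.919 + 0.2567 × 117.995 + 0.4841 × 118.987
= 30.30540 + 30.28932 + 57.60161 = 118.19633 Da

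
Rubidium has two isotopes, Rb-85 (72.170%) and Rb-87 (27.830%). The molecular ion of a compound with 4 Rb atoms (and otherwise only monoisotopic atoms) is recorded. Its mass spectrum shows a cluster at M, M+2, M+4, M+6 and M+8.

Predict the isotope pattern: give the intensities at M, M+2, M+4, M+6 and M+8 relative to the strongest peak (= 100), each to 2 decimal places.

64.83 : 100.00 : 57.84 : 14.87 : 1.43

The 4 Rb atoms are independent, so intensities follow the terms of (0.72170 + 0.27830)^4.
P(M) = 0.72170^4 = 0.271286
P(M+2) = 4 × 0.72170^3 × 0.27830^1 = 0.418450
P(M+4) = 6 × 0.72170^2 × 0.27830^2 = 0.242042
P(M+6) = 4 × 0.72170^1 × 0.27830^3 = 0.062224
P(M+8) = 0.27830^4 = 0.005999
The M+2 peak is largest (0.418450); scaling to 100 gives 64.83 : 100.00 : 57.84 : 14.87 : 1.43.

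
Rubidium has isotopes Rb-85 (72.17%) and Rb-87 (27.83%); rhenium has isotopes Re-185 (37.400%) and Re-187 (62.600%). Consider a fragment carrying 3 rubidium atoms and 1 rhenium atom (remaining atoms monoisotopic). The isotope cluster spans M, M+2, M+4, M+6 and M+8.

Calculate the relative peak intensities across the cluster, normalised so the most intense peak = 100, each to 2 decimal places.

Rubidium pattern (n=3): 0.37589809 : 0.43485841 : 0.16768892 : 0.02155458
Rhenium pattern (n=1): 0.3740 : 0.6260
Convolve the two distributions (both contribute in 2-u steps):
  M: 0.37589809×0.3740 = 0.140586
  M+2: 0.37589809×0.6260 + 0.43485841×0.3740 = 0.397949
  M+4: 0.43485841×0.6260 + 0.16768892×0.3740 = 0.334937
  M+6: 0.16768892×0.6260 + 0.02155458×0.3740 = 0.113035
  M+8: 0.02155458×0.6260 = 0.013493
Scale to base peak (0.397949) = 100: 35.33 : 100.00 : 84.17 : 28.40 : 3.39

35.33 : 100.00 : 84.17 : 28.40 : 3.39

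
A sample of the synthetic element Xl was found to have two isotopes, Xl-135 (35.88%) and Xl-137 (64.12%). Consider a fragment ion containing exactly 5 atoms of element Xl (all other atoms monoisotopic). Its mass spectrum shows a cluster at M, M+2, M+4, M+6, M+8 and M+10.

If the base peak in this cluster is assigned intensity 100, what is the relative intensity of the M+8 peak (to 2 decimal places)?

89.35

Binomial terms of (0.3588 + 0.6412)^5: M 0.0059, M+2 0.0531, M+4 0.1899, M+6 0.3394, M+8 0.3032, M+10 0.1084 → M+6 is the base peak.
P(M+6) = C(5,3) × 0.3588^2 × 0.6412^3 = 10 × 0.12873744 × 0.26362133 = 0.339379 (base)
P(M+8) = C(5,4) × 0.3588^1 × 0.6412^4 = 5 × 0.3588 × 0.16903399 = 0.303247
Relative intensity = 0.303247 / 0.339379 × 100 = 89.35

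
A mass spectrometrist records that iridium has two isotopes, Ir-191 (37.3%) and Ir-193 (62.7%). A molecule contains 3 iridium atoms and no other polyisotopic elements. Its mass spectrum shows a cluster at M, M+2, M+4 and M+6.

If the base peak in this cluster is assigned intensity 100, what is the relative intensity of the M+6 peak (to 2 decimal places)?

Term probabilities: M 0.0519, M+2 0.2617, M+4 0.4399, M+6 0.2465. Base peak = M+4.
P(M+4) = C(3,2) × 0.373^1 × 0.627^2 = 3 × 0.3730 × 0.393129 = 0.439911 (base)
P(M+6) = C(3,3) × 0.373^0 × 0.627^3 = 1 × 1.0000 × 0.24649188 = 0.246492
Relative intensity = 0.246492 / 0.439911 × 100 = 56.03

56.03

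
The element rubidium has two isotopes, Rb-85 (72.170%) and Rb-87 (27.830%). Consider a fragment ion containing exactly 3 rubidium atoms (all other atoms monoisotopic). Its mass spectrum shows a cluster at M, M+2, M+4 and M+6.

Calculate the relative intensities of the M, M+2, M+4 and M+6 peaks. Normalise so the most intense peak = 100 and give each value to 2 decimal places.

Each Rb atom is independently Rb-85 (p = 0.72170) or Rb-87 (q = 0.27830); the cluster is the binomial expansion (p + q)^3.
P(M) = 0.72170^3 = 0.375898
P(M+2) = 3 × 0.72170^2 × 0.27830^1 = 0.434858
P(M+4) = 3 × 0.72170^1 × 0.27830^2 = 0.167689
P(M+6) = 0.27830^3 = 0.021555
The M+2 peak is largest (0.434858); scaling to 100 gives 86.44 : 100.00 : 38.56 : 4.96.

86.44 : 100.00 : 38.56 : 4.96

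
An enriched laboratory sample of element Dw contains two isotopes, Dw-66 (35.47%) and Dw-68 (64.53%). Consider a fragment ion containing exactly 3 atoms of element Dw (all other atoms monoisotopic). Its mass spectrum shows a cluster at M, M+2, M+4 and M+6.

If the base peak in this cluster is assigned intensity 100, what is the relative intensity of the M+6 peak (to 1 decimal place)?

Binomial terms of (0.3547 + 0.6453)^3: M 0.0446, M+2 0.2436, M+4 0.4431, M+6 0.2687 → M+4 is the base peak.
P(M+4) = C(3,2) × 0.3547^1 × 0.6453^2 = 3 × 0.3547 × 0.41641209 = 0.443104 (base)
P(M+6) = C(3,3) × 0.3547^0 × 0.6453^3 = 1 × 1.0000 × 0.26871072 = 0.268711
Relative intensity = 0.268711 / 0.443104 × 100 = 60.6

60.6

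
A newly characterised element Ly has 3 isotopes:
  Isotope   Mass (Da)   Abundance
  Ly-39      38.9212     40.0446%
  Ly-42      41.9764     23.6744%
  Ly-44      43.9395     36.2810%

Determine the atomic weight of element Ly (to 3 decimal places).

41.465 Da

Ar = Σ fᵢ·mᵢ = 0.400446 × 38.9212 + 0.236744 × 41.9764 + 0.362810 × 43.9395
= 15.58584 + 9.93766 + 15.94169 = 41.46519 Da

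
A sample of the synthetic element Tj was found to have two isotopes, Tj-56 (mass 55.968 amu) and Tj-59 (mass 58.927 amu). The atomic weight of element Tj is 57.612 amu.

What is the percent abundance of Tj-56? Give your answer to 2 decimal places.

44.44%

Writing the weighted mean with unknown fraction x of Tj-56:
55.968·x + 58.927·(1 − x) = 57.612
(55.968 − 58.927)·x = 57.612 − 58.927
x = -1.315 / -2.959 = 0.44441 → 44.44% Tj-56, 55.56% Tj-59.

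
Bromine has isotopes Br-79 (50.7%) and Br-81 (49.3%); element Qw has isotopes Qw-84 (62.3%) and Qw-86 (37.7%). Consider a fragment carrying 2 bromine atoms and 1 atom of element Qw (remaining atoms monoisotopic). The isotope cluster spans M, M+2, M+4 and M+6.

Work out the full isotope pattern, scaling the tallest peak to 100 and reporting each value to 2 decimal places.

39.22 : 100.00 : 83.23 : 22.44

Bromine pattern (n=2): 0.257049 : 0.499902 : 0.243049
Element Qw pattern (n=1): 0.6230 : 0.3770
Convolve the two distributions (both contribute in 2-u steps):
  M: 0.257049×0.6230 = 0.160142
  M+2: 0.257049×0.3770 + 0.499902×0.6230 = 0.408346
  M+4: 0.499902×0.3770 + 0.243049×0.6230 = 0.339883
  M+6: 0.243049×0.3770 = 0.091629
Scale to base peak (0.408346) = 100: 39.22 : 100.00 : 83.23 : 22.44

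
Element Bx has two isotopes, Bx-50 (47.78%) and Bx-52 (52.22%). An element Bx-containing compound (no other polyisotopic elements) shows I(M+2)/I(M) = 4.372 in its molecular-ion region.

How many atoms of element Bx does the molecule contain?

The M+2/M ratio from n Bx atoms is n · q/p = n · 0.5222/0.4778.
n = 4.372 × 0.4778/0.5222 = 4.00 ≈ 4

4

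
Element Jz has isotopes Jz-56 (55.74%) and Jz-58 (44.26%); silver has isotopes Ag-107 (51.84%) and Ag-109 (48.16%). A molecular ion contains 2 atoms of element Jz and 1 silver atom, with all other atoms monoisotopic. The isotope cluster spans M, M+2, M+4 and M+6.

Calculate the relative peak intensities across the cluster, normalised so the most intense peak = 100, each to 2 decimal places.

Element Jz pattern (n=2): 0.31069476 : 0.49341048 : 0.19589476
Silver pattern (n=1): 0.5184 : 0.4816
Convolve the two distributions (both contribute in 2-u steps):
  M: 0.31069476×0.5184 = 0.161064
  M+2: 0.31069476×0.4816 + 0.49341048×0.5184 = 0.405415
  M+4: 0.49341048×0.4816 + 0.19589476×0.5184 = 0.339178
  M+6: 0.19589476×0.4816 = 0.094343
Scale to base peak (0.405415) = 100: 39.73 : 100.00 : 83.66 : 23.27

39.73 : 100.00 : 83.66 : 23.27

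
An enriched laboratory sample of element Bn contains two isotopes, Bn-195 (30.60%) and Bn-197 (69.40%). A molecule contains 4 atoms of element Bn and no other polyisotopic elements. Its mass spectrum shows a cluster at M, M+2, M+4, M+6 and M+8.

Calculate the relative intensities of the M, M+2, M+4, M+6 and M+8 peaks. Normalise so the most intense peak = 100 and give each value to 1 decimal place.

2.1 : 19.4 : 66.1 : 100.0 : 56.7

Each Bn atom is independently Bn-195 (p = 0.3060) or Bn-197 (q = 0.6940); the cluster is the binomial expansion (p + q)^4.
P(M) = 0.3060^4 = 0.008768
P(M+2) = 4 × 0.3060^3 × 0.6940^1 = 0.079540
P(M+4) = 6 × 0.3060^2 × 0.6940^2 = 0.270591
P(M+6) = 4 × 0.3060^1 × 0.6940^3 = 0.409129
P(M+8) = 0.6940^4 = 0.231973
The M+6 peak is largest (0.409129); scaling to 100 gives 2.1 : 19.4 : 66.1 : 100.0 : 56.7.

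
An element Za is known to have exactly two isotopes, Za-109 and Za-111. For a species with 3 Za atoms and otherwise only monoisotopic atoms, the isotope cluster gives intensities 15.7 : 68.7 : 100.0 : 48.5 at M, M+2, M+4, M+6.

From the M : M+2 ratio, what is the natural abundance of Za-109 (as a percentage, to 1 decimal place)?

Let p = fractional abundance of Za-109. I(M+2)/I(M) = [C(3,1)·p^2·(1−p)] / p^3 = 3·(1−p)/p = 68.7/15.7 = 4.3758
(1−p)/p = 4.3758/3 = 1.4586  ⇒  p = 1/(1 + 1.4586) = 0.4067
Za-109: 40.7%, Za-111: 59.3%.

40.7%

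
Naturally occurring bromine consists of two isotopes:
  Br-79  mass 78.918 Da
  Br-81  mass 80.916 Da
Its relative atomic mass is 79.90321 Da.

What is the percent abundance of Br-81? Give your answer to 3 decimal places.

49.310%

With x = fraction of Br-79 (so Br-81 is 1 − x):
78.918·x + 80.916·(1 − x) = 79.90321
(78.918 − 80.916)·x = 79.90321 − 80.916
x = -1.01279 / -1.998 = 0.50690 → 50.690% Br-79, 49.310% Br-81.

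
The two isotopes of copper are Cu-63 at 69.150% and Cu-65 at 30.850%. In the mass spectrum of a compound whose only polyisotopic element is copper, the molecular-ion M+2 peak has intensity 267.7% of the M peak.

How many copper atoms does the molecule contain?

For n independent Cu atoms, I(M+2)/I(M) = n · (abundance Cu-65) / (abundance Cu-63) = n · 0.30850/0.69150.
n = 2.677 × 0.69150/0.30850 = 6.00 ≈ 6

6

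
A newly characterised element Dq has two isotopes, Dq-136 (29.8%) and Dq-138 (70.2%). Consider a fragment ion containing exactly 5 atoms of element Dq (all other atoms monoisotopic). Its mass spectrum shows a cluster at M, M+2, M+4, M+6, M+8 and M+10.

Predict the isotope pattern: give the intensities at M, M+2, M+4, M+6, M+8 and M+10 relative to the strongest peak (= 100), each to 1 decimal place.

0.6 : 7.6 : 36.0 : 84.9 : 100.0 : 47.1

Each Dq atom is independently Dq-136 (p = 0.298) or Dq-138 (q = 0.702); the cluster is the binomial expansion (p + q)^5.
P(M) = 0.298^5 = 0.002350
P(M+2) = 5 × 0.298^4 × 0.702^1 = 0.027680
P(M+4) = 10 × 0.298^3 × 0.702^2 = 0.130414
P(M+6) = 10 × 0.298^2 × 0.702^3 = 0.307216
P(M+8) = 5 × 0.298^1 × 0.702^4 = 0.361855
P(M+10) = 0.702^5 = 0.170485
The M+8 peak is largest (0.361855); scaling to 100 gives 0.6 : 7.6 : 36.0 : 84.9 : 100.0 : 47.1.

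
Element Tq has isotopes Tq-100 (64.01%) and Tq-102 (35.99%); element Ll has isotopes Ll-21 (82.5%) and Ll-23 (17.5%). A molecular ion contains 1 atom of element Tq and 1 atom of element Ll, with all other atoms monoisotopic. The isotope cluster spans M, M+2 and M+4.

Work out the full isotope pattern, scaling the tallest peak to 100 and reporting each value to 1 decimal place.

100.0 : 77.4 : 11.9

Element Tq pattern (n=1): 0.6401 : 0.3599
Element Ll pattern (n=1): 0.8250 : 0.1750
Convolve the two distributions (both contribute in 2-u steps):
  M: 0.6401×0.8250 = 0.528083
  M+2: 0.6401×0.1750 + 0.3599×0.8250 = 0.408935
  M+4: 0.3599×0.1750 = 0.062983
Scale to base peak (0.528083) = 100: 100.0 : 77.4 : 11.9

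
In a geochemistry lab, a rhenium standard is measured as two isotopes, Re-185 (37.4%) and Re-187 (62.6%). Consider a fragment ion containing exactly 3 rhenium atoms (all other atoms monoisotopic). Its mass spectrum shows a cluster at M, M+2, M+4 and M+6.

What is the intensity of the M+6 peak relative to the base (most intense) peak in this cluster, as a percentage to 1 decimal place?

Binomial terms of (0.374 + 0.626)^3: M 0.0523, M+2 0.2627, M+4 0.4397, M+6 0.2453 → M+4 is the base peak.
P(M+4) = C(3,2) × 0.374^1 × 0.626^2 = 3 × 0.3740 × 0.391876 = 0.439685 (base)
P(M+6) = C(3,3) × 0.374^0 × 0.626^3 = 1 × 1.0000 × 0.24531438 = 0.245314
Relative intensity = 0.245314 / 0.439685 × 100 = 55.8

55.8%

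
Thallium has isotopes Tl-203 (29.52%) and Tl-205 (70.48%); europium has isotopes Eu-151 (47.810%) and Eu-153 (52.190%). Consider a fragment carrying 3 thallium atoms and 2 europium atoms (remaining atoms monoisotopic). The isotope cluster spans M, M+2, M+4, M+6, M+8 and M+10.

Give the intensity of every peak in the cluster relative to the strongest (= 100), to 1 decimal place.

Thallium pattern (n=3): 0.02572463 : 0.18425524 : 0.43991564 : 0.35010449
Europium pattern (n=2): 0.22857961 : 0.49904078 : 0.27237961
Convolve the two distributions (both contribute in 2-u steps):
  M: 0.02572463×0.22857961 = 0.005880
  M+2: 0.02572463×0.49904078 + 0.18425524×0.22857961 = 0.054955
  M+4: 0.02572463×0.27237961 + 0.18425524×0.49904078 + 0.43991564×0.22857961 = 0.199513
  M+6: 0.18425524×0.27237961 + 0.43991564×0.49904078 + 0.35010449×0.22857961 = 0.349750
  M+8: 0.43991564×0.27237961 + 0.35010449×0.49904078 = 0.294540
  M+10: 0.35010449×0.27237961 = 0.095361
Scale to base peak (0.349750) = 100: 1.7 : 15.7 : 57.0 : 100.0 : 84.2 : 27.3

1.7 : 15.7 : 57.0 : 100.0 : 84.2 : 27.3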